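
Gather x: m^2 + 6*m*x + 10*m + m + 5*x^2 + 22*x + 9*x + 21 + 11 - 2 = m^2 + 11*m + 5*x^2 + x*(6*m + 31) + 30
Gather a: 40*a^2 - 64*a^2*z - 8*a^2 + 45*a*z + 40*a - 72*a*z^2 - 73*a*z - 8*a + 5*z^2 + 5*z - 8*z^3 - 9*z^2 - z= a^2*(32 - 64*z) + a*(-72*z^2 - 28*z + 32) - 8*z^3 - 4*z^2 + 4*z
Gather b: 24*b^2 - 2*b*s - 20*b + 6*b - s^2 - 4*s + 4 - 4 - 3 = 24*b^2 + b*(-2*s - 14) - s^2 - 4*s - 3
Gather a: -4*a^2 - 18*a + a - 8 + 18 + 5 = -4*a^2 - 17*a + 15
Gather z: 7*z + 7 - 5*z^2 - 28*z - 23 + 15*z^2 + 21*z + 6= 10*z^2 - 10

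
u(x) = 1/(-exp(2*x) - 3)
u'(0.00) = 0.12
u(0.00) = -0.25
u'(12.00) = 0.00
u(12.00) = 0.00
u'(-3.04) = 0.00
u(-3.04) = -0.33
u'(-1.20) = 0.02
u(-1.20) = -0.32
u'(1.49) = 0.08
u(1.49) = -0.04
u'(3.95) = 0.00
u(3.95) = -0.00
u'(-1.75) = 0.01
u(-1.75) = -0.33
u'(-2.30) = 0.00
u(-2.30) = -0.33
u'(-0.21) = 0.10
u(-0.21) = -0.27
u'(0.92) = 0.15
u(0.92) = -0.11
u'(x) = 2*exp(2*x)/(-exp(2*x) - 3)^2 = 2*exp(2*x)/(exp(2*x) + 3)^2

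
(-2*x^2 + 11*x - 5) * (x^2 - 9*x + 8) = -2*x^4 + 29*x^3 - 120*x^2 + 133*x - 40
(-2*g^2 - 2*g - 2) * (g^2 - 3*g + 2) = -2*g^4 + 4*g^3 + 2*g - 4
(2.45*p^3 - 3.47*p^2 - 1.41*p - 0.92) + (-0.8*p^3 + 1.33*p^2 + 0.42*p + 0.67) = 1.65*p^3 - 2.14*p^2 - 0.99*p - 0.25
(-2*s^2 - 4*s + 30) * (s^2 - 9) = -2*s^4 - 4*s^3 + 48*s^2 + 36*s - 270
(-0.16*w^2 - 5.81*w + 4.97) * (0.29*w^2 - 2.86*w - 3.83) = -0.0464*w^4 - 1.2273*w^3 + 18.6707*w^2 + 8.0381*w - 19.0351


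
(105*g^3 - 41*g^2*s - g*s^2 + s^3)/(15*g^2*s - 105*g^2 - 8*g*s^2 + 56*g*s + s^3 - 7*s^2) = (7*g + s)/(s - 7)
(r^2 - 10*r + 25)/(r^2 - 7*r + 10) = (r - 5)/(r - 2)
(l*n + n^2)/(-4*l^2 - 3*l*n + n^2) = -n/(4*l - n)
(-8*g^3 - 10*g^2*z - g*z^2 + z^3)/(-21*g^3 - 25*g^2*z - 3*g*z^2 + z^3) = (-8*g^2 - 2*g*z + z^2)/(-21*g^2 - 4*g*z + z^2)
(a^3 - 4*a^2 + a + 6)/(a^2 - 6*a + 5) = (a^3 - 4*a^2 + a + 6)/(a^2 - 6*a + 5)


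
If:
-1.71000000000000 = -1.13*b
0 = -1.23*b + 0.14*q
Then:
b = 1.51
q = 13.30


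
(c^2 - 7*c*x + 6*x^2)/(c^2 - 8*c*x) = (c^2 - 7*c*x + 6*x^2)/(c*(c - 8*x))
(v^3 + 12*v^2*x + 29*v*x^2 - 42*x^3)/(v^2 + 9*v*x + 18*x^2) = (v^2 + 6*v*x - 7*x^2)/(v + 3*x)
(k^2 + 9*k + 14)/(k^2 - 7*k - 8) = (k^2 + 9*k + 14)/(k^2 - 7*k - 8)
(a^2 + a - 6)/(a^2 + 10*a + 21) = (a - 2)/(a + 7)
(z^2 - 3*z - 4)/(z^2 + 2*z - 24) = (z + 1)/(z + 6)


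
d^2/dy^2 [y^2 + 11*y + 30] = 2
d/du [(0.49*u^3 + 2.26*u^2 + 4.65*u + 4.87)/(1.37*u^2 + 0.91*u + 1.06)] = (0.6713*u^4 + 0.8918*u^3 - 2.7557*u^2 - 8.5526*u + 0.4973)/(1.8769*u^4 + 2.4934*u^3 + 3.7325*u^2 + 1.9292*u + 1.1236)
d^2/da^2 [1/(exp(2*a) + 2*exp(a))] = 2*(4*(exp(a) + 1)^2 - (exp(a) + 2)*(2*exp(a) + 1))*exp(-a)/(exp(a) + 2)^3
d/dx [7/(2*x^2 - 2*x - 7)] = 14*(1 - 2*x)/(-2*x^2 + 2*x + 7)^2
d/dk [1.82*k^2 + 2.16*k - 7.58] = 3.64*k + 2.16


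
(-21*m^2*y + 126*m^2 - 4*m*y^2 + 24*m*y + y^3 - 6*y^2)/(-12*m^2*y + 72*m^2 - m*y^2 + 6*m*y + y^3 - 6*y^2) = (-7*m + y)/(-4*m + y)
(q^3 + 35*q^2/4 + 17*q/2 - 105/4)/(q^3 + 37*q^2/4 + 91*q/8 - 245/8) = 2*(q + 3)/(2*q + 7)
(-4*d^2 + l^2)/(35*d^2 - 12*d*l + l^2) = (-4*d^2 + l^2)/(35*d^2 - 12*d*l + l^2)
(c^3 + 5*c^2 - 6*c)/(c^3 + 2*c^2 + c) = (c^2 + 5*c - 6)/(c^2 + 2*c + 1)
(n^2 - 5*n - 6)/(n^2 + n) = (n - 6)/n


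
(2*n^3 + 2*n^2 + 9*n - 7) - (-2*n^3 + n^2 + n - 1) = 4*n^3 + n^2 + 8*n - 6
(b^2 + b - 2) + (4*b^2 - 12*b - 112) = 5*b^2 - 11*b - 114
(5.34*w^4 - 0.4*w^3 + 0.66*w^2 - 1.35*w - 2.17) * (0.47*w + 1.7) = 2.5098*w^5 + 8.89*w^4 - 0.3698*w^3 + 0.4875*w^2 - 3.3149*w - 3.689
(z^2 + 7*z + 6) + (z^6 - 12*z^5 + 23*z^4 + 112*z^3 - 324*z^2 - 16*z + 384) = z^6 - 12*z^5 + 23*z^4 + 112*z^3 - 323*z^2 - 9*z + 390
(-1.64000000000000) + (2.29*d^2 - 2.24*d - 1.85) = 2.29*d^2 - 2.24*d - 3.49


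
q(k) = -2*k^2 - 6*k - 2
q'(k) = -4*k - 6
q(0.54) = -5.82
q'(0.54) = -8.16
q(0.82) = -8.26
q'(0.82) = -9.28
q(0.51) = -5.58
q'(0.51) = -8.04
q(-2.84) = -1.09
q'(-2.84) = 5.36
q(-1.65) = 2.46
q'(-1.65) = 0.60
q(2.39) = -27.76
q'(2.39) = -15.56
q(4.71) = -74.63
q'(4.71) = -24.84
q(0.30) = -3.98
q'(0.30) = -7.20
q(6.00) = -110.00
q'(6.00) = -30.00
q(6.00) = -110.00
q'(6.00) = -30.00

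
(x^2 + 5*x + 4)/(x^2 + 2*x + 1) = (x + 4)/(x + 1)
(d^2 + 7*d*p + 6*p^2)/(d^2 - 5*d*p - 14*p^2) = (-d^2 - 7*d*p - 6*p^2)/(-d^2 + 5*d*p + 14*p^2)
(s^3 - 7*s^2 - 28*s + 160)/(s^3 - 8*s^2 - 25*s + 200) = (s - 4)/(s - 5)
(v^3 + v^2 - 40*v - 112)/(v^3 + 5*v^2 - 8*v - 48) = (v - 7)/(v - 3)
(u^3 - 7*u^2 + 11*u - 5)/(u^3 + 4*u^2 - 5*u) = (u^2 - 6*u + 5)/(u*(u + 5))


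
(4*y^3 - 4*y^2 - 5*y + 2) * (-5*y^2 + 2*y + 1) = -20*y^5 + 28*y^4 + 21*y^3 - 24*y^2 - y + 2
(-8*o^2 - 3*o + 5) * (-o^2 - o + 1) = 8*o^4 + 11*o^3 - 10*o^2 - 8*o + 5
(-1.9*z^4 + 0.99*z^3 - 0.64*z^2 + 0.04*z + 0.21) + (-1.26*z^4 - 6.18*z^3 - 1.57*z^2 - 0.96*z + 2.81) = -3.16*z^4 - 5.19*z^3 - 2.21*z^2 - 0.92*z + 3.02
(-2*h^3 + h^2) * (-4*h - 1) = 8*h^4 - 2*h^3 - h^2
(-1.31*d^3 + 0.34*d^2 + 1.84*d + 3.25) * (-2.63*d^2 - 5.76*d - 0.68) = 3.4453*d^5 + 6.6514*d^4 - 5.9068*d^3 - 19.3771*d^2 - 19.9712*d - 2.21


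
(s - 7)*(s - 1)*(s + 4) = s^3 - 4*s^2 - 25*s + 28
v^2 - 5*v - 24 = (v - 8)*(v + 3)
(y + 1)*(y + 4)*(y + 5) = y^3 + 10*y^2 + 29*y + 20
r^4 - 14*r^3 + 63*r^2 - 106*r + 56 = (r - 7)*(r - 4)*(r - 2)*(r - 1)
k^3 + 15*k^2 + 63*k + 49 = (k + 1)*(k + 7)^2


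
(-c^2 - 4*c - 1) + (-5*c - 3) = -c^2 - 9*c - 4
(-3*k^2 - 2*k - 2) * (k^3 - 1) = -3*k^5 - 2*k^4 - 2*k^3 + 3*k^2 + 2*k + 2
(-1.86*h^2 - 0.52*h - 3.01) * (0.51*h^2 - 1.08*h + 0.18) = -0.9486*h^4 + 1.7436*h^3 - 1.3083*h^2 + 3.1572*h - 0.5418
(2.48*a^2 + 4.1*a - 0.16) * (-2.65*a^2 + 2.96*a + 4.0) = -6.572*a^4 - 3.5242*a^3 + 22.48*a^2 + 15.9264*a - 0.64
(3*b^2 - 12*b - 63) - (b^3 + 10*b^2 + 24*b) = -b^3 - 7*b^2 - 36*b - 63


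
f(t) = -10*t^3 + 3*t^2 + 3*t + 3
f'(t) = -30*t^2 + 6*t + 3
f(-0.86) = 9.00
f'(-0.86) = -24.35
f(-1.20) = 21.00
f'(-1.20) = -47.40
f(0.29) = 3.88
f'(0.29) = 2.22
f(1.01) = -1.21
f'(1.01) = -21.54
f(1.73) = -34.61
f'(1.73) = -76.41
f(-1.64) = 50.26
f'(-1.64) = -87.53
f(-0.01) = 2.97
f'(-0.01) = 2.94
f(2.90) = -206.96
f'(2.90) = -231.90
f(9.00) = -7017.00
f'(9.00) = -2373.00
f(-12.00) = 17679.00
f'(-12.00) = -4389.00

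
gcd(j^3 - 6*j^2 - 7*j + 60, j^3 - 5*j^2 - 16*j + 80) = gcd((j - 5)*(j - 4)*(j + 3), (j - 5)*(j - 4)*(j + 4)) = j^2 - 9*j + 20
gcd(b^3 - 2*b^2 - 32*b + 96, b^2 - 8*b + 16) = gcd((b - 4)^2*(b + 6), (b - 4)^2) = b^2 - 8*b + 16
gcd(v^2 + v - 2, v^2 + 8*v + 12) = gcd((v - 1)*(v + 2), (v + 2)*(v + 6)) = v + 2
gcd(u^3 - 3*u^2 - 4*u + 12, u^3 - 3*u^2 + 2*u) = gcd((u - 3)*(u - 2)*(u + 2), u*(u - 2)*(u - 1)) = u - 2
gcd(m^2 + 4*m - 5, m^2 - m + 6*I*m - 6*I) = m - 1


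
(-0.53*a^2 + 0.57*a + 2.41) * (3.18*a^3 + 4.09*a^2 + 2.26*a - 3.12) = -1.6854*a^5 - 0.3551*a^4 + 8.7973*a^3 + 12.7987*a^2 + 3.6682*a - 7.5192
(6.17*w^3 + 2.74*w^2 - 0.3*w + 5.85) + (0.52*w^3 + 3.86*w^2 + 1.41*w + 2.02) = 6.69*w^3 + 6.6*w^2 + 1.11*w + 7.87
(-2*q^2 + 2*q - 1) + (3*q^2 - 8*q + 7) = q^2 - 6*q + 6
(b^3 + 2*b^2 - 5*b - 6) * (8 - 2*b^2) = -2*b^5 - 4*b^4 + 18*b^3 + 28*b^2 - 40*b - 48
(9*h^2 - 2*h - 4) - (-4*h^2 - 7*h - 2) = 13*h^2 + 5*h - 2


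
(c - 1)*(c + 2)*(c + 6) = c^3 + 7*c^2 + 4*c - 12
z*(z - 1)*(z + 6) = z^3 + 5*z^2 - 6*z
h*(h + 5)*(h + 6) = h^3 + 11*h^2 + 30*h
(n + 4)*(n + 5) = n^2 + 9*n + 20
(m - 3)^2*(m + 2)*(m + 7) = m^4 + 3*m^3 - 31*m^2 - 3*m + 126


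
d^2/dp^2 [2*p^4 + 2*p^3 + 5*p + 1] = 12*p*(2*p + 1)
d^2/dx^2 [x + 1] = 0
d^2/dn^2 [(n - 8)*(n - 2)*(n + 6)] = 6*n - 8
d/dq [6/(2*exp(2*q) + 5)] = -24*exp(2*q)/(2*exp(2*q) + 5)^2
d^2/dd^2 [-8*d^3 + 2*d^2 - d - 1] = 4 - 48*d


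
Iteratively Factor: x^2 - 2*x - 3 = (x - 3)*(x + 1)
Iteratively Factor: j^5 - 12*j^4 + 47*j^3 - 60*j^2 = (j - 3)*(j^4 - 9*j^3 + 20*j^2) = (j - 5)*(j - 3)*(j^3 - 4*j^2) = (j - 5)*(j - 4)*(j - 3)*(j^2) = j*(j - 5)*(j - 4)*(j - 3)*(j)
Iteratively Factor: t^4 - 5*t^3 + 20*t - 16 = (t + 2)*(t^3 - 7*t^2 + 14*t - 8) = (t - 4)*(t + 2)*(t^2 - 3*t + 2) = (t - 4)*(t - 1)*(t + 2)*(t - 2)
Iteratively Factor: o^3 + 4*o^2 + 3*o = (o + 1)*(o^2 + 3*o) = o*(o + 1)*(o + 3)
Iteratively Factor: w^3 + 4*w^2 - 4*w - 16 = (w - 2)*(w^2 + 6*w + 8) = (w - 2)*(w + 4)*(w + 2)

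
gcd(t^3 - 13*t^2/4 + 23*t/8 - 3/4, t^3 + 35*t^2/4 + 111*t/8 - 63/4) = t - 3/4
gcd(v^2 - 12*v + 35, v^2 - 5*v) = v - 5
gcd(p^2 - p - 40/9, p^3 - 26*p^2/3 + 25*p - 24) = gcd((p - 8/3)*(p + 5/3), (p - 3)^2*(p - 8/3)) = p - 8/3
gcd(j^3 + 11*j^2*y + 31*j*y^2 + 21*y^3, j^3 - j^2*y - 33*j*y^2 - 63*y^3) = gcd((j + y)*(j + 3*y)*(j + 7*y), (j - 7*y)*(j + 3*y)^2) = j + 3*y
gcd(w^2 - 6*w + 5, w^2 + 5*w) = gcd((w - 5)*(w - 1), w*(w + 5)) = 1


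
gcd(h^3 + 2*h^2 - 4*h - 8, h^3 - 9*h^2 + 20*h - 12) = h - 2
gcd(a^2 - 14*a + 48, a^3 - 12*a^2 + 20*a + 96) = a^2 - 14*a + 48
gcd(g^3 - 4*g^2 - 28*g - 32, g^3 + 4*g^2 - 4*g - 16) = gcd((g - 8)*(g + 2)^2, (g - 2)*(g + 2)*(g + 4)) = g + 2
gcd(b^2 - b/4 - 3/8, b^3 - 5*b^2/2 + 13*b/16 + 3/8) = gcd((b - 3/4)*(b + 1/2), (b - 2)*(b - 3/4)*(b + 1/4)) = b - 3/4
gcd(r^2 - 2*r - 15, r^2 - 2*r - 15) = r^2 - 2*r - 15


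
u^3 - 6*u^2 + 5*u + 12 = (u - 4)*(u - 3)*(u + 1)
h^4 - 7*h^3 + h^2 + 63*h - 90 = (h - 5)*(h - 3)*(h - 2)*(h + 3)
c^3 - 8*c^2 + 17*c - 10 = (c - 5)*(c - 2)*(c - 1)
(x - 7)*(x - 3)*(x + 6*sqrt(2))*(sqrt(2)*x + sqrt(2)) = sqrt(2)*x^4 - 9*sqrt(2)*x^3 + 12*x^3 - 108*x^2 + 11*sqrt(2)*x^2 + 21*sqrt(2)*x + 132*x + 252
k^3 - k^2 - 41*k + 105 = (k - 5)*(k - 3)*(k + 7)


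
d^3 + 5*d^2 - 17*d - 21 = (d - 3)*(d + 1)*(d + 7)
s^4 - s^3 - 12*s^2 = s^2*(s - 4)*(s + 3)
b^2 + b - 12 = (b - 3)*(b + 4)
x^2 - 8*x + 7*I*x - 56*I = (x - 8)*(x + 7*I)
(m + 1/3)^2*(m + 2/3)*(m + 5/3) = m^4 + 3*m^3 + 25*m^2/9 + m + 10/81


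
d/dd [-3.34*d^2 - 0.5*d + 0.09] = -6.68*d - 0.5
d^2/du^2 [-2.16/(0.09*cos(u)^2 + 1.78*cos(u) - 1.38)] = (0.069984*(1 - cos(u)^2)^2 + 1.038096*cos(u)^3 + 7.951824*cos(u)^2 + 3.229632*cos(u) - 14.294016)/(0.09*cos(u)^2 + 1.78*cos(u) - 1.38)^3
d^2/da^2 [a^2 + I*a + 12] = 2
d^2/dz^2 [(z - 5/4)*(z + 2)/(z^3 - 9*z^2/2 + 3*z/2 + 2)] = (16*z^6 + 36*z^5 - 474*z^4 + 1549*z^3 - 2322*z^2 + 1374*z - 422)/(8*z^9 - 108*z^8 + 522*z^7 - 1005*z^6 + 351*z^5 + 873*z^4 - 525*z^3 - 324*z^2 + 144*z + 64)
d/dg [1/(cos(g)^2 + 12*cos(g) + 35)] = 2*(cos(g) + 6)*sin(g)/(cos(g)^2 + 12*cos(g) + 35)^2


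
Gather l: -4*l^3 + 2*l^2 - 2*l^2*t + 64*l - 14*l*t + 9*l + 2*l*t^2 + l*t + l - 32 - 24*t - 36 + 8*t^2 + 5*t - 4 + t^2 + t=-4*l^3 + l^2*(2 - 2*t) + l*(2*t^2 - 13*t + 74) + 9*t^2 - 18*t - 72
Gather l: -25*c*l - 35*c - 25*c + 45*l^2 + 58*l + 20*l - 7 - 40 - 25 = -60*c + 45*l^2 + l*(78 - 25*c) - 72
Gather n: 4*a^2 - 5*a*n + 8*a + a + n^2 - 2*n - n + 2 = 4*a^2 + 9*a + n^2 + n*(-5*a - 3) + 2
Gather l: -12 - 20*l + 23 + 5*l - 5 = 6 - 15*l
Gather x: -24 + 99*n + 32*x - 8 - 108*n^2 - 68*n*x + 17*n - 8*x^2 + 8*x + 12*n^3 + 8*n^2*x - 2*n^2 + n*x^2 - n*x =12*n^3 - 110*n^2 + 116*n + x^2*(n - 8) + x*(8*n^2 - 69*n + 40) - 32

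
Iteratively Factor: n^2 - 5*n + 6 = (n - 3)*(n - 2)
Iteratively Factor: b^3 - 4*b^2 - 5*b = (b + 1)*(b^2 - 5*b) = b*(b + 1)*(b - 5)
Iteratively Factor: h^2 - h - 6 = (h + 2)*(h - 3)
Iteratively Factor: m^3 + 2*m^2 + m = (m + 1)*(m^2 + m) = m*(m + 1)*(m + 1)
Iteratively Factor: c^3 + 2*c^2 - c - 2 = (c + 2)*(c^2 - 1) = (c - 1)*(c + 2)*(c + 1)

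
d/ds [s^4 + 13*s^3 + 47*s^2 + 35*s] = 4*s^3 + 39*s^2 + 94*s + 35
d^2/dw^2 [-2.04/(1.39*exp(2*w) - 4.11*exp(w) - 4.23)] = (2.04*(2.78*exp(w) - 4.11)*(5.56*exp(w) - 8.22)*exp(w) + (11.3424*exp(w) - 8.3844)*(-1.39*exp(2*w) + 4.11*exp(w) + 4.23))*exp(w)/(-1.39*exp(2*w) + 4.11*exp(w) + 4.23)^3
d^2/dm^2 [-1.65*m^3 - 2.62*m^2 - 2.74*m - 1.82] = -9.9*m - 5.24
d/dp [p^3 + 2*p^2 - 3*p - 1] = 3*p^2 + 4*p - 3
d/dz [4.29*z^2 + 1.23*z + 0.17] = 8.58*z + 1.23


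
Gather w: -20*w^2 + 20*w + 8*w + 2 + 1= -20*w^2 + 28*w + 3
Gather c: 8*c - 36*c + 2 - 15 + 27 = 14 - 28*c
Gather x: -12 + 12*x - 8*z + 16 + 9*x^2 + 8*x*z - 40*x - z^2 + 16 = 9*x^2 + x*(8*z - 28) - z^2 - 8*z + 20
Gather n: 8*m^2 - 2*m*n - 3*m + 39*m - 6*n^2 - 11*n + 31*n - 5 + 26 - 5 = 8*m^2 + 36*m - 6*n^2 + n*(20 - 2*m) + 16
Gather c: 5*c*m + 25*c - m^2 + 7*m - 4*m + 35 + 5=c*(5*m + 25) - m^2 + 3*m + 40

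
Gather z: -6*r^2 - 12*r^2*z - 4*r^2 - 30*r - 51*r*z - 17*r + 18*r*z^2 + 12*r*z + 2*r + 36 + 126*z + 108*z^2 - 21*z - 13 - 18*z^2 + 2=-10*r^2 - 45*r + z^2*(18*r + 90) + z*(-12*r^2 - 39*r + 105) + 25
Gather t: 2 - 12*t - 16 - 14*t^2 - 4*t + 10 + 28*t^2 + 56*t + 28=14*t^2 + 40*t + 24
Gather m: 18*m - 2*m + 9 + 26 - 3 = 16*m + 32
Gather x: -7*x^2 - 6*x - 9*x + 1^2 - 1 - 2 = -7*x^2 - 15*x - 2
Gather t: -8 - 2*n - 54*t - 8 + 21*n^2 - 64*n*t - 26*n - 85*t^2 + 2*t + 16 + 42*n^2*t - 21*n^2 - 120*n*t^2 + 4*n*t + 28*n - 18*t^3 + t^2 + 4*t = -18*t^3 + t^2*(-120*n - 84) + t*(42*n^2 - 60*n - 48)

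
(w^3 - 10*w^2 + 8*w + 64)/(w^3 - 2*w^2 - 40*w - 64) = (w - 4)/(w + 4)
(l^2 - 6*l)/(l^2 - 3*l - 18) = l/(l + 3)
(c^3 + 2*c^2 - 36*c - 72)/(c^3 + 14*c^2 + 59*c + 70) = (c^2 - 36)/(c^2 + 12*c + 35)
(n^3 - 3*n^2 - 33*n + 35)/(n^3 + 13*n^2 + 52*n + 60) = (n^2 - 8*n + 7)/(n^2 + 8*n + 12)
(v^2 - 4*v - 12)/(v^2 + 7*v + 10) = (v - 6)/(v + 5)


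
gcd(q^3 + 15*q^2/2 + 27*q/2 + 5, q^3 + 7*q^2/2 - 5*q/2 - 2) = q + 1/2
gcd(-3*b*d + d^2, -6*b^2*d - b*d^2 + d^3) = 3*b*d - d^2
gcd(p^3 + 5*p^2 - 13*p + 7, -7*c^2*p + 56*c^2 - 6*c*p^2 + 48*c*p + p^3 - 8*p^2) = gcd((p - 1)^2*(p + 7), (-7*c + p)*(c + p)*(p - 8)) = 1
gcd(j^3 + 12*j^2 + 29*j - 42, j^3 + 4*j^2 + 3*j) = 1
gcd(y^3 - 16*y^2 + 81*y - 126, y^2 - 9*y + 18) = y^2 - 9*y + 18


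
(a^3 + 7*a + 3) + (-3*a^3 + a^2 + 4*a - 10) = -2*a^3 + a^2 + 11*a - 7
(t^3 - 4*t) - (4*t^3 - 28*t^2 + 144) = -3*t^3 + 28*t^2 - 4*t - 144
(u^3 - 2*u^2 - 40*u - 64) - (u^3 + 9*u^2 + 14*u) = -11*u^2 - 54*u - 64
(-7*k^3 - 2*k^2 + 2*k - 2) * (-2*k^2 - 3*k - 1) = 14*k^5 + 25*k^4 + 9*k^3 + 4*k + 2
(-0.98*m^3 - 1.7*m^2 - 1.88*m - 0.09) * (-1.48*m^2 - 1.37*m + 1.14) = 1.4504*m^5 + 3.8586*m^4 + 3.9942*m^3 + 0.7708*m^2 - 2.0199*m - 0.1026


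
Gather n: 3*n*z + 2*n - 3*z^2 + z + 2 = n*(3*z + 2) - 3*z^2 + z + 2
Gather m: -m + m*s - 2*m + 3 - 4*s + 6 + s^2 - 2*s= m*(s - 3) + s^2 - 6*s + 9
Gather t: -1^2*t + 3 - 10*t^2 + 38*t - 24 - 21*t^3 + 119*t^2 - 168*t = -21*t^3 + 109*t^2 - 131*t - 21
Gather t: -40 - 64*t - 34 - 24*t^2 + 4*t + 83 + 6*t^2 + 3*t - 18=-18*t^2 - 57*t - 9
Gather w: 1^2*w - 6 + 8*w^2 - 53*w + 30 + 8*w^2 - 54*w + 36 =16*w^2 - 106*w + 60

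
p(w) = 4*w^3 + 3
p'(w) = 12*w^2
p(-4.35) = -326.25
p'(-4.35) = 227.07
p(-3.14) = -120.84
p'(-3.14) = 118.32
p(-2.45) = -55.82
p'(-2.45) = 72.03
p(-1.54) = -11.61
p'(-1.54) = 28.46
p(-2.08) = -33.00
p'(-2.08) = 51.92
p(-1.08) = -2.04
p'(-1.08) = 14.00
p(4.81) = 448.14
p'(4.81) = 277.63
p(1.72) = 23.35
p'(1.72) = 35.50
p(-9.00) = -2913.00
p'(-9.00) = 972.00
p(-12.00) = -6909.00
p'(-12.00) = 1728.00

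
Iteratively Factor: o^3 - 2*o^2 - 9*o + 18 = (o + 3)*(o^2 - 5*o + 6) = (o - 3)*(o + 3)*(o - 2)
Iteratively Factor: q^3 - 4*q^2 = (q)*(q^2 - 4*q) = q*(q - 4)*(q)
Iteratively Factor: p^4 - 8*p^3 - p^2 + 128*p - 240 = (p - 4)*(p^3 - 4*p^2 - 17*p + 60) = (p - 4)*(p + 4)*(p^2 - 8*p + 15) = (p - 5)*(p - 4)*(p + 4)*(p - 3)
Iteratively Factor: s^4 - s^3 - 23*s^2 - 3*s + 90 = (s + 3)*(s^3 - 4*s^2 - 11*s + 30) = (s - 2)*(s + 3)*(s^2 - 2*s - 15) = (s - 5)*(s - 2)*(s + 3)*(s + 3)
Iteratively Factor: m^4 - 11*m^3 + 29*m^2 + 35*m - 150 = (m - 3)*(m^3 - 8*m^2 + 5*m + 50) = (m - 3)*(m + 2)*(m^2 - 10*m + 25) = (m - 5)*(m - 3)*(m + 2)*(m - 5)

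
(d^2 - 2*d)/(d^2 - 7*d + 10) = d/(d - 5)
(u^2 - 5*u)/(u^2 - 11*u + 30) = u/(u - 6)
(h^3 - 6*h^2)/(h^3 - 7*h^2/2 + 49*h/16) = 16*h*(h - 6)/(16*h^2 - 56*h + 49)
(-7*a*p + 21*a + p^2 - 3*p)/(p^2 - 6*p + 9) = (-7*a + p)/(p - 3)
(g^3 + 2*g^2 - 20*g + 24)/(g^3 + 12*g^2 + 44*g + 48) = (g^2 - 4*g + 4)/(g^2 + 6*g + 8)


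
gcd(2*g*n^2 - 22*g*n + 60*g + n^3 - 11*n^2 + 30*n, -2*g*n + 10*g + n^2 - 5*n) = n - 5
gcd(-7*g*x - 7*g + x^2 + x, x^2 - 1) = x + 1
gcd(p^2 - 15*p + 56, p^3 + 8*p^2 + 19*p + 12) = 1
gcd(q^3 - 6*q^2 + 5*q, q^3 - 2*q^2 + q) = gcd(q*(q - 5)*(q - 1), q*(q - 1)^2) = q^2 - q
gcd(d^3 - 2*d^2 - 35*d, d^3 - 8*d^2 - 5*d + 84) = d - 7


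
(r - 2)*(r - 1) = r^2 - 3*r + 2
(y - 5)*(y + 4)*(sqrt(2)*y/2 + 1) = sqrt(2)*y^3/2 - sqrt(2)*y^2/2 + y^2 - 10*sqrt(2)*y - y - 20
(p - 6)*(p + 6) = p^2 - 36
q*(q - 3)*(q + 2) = q^3 - q^2 - 6*q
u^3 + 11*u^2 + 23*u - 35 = (u - 1)*(u + 5)*(u + 7)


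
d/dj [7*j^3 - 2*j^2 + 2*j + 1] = 21*j^2 - 4*j + 2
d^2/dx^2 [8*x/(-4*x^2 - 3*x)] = -256/(64*x^3 + 144*x^2 + 108*x + 27)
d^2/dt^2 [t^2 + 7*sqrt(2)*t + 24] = 2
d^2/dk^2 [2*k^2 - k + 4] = 4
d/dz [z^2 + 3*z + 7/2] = 2*z + 3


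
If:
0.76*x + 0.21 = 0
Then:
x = -0.28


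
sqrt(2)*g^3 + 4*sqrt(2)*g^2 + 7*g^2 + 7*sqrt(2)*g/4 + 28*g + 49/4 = (g + 7/2)*(g + 7*sqrt(2)/2)*(sqrt(2)*g + sqrt(2)/2)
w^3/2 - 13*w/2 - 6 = (w/2 + 1/2)*(w - 4)*(w + 3)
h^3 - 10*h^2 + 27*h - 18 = (h - 6)*(h - 3)*(h - 1)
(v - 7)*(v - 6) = v^2 - 13*v + 42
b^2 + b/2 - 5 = (b - 2)*(b + 5/2)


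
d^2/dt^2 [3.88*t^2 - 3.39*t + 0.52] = 7.76000000000000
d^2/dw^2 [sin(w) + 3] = -sin(w)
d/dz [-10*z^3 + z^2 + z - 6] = -30*z^2 + 2*z + 1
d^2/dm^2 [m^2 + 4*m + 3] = 2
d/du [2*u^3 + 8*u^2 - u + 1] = 6*u^2 + 16*u - 1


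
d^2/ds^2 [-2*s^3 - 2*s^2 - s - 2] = -12*s - 4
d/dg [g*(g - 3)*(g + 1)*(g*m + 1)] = 4*g^3*m - 6*g^2*m + 3*g^2 - 6*g*m - 4*g - 3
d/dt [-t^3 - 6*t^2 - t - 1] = -3*t^2 - 12*t - 1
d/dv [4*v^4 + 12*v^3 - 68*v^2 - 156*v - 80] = 16*v^3 + 36*v^2 - 136*v - 156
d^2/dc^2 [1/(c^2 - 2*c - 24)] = 2*(c^2 - 2*c - 4*(c - 1)^2 - 24)/(-c^2 + 2*c + 24)^3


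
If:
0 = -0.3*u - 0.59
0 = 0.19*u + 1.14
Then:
No Solution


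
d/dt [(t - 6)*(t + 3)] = 2*t - 3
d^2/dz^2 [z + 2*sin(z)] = -2*sin(z)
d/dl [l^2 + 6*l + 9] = 2*l + 6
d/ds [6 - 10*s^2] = -20*s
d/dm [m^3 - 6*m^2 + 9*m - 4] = 3*m^2 - 12*m + 9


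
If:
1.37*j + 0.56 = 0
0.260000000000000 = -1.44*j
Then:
No Solution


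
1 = 1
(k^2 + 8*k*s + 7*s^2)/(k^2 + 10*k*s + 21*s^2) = (k + s)/(k + 3*s)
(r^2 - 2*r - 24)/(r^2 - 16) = (r - 6)/(r - 4)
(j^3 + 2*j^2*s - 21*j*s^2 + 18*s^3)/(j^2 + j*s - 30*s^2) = (-j^2 + 4*j*s - 3*s^2)/(-j + 5*s)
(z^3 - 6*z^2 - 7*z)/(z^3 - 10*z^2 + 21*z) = (z + 1)/(z - 3)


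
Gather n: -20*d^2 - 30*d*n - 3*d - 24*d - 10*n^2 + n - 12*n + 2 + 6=-20*d^2 - 27*d - 10*n^2 + n*(-30*d - 11) + 8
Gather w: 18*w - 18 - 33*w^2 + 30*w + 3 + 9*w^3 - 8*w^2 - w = 9*w^3 - 41*w^2 + 47*w - 15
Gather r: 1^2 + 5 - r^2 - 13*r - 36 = -r^2 - 13*r - 30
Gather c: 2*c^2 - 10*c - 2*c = 2*c^2 - 12*c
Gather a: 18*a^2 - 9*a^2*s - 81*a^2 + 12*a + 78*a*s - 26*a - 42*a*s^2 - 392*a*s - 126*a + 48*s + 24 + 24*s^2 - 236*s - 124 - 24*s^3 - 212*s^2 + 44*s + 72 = a^2*(-9*s - 63) + a*(-42*s^2 - 314*s - 140) - 24*s^3 - 188*s^2 - 144*s - 28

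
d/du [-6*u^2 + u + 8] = 1 - 12*u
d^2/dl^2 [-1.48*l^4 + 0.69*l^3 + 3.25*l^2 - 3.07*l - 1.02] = -17.76*l^2 + 4.14*l + 6.5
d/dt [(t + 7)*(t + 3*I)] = 2*t + 7 + 3*I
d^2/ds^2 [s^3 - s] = 6*s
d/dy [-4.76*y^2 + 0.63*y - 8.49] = 0.63 - 9.52*y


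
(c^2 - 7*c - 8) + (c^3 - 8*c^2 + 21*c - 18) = c^3 - 7*c^2 + 14*c - 26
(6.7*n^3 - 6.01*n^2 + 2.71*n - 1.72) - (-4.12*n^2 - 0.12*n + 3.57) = 6.7*n^3 - 1.89*n^2 + 2.83*n - 5.29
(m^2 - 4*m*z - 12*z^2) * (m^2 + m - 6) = m^4 - 4*m^3*z + m^3 - 12*m^2*z^2 - 4*m^2*z - 6*m^2 - 12*m*z^2 + 24*m*z + 72*z^2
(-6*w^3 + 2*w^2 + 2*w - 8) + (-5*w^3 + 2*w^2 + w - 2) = -11*w^3 + 4*w^2 + 3*w - 10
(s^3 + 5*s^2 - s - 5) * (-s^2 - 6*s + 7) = -s^5 - 11*s^4 - 22*s^3 + 46*s^2 + 23*s - 35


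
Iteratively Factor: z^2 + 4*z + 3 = (z + 1)*(z + 3)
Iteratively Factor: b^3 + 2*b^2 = (b)*(b^2 + 2*b) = b*(b + 2)*(b)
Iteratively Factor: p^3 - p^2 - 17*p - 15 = (p - 5)*(p^2 + 4*p + 3) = (p - 5)*(p + 1)*(p + 3)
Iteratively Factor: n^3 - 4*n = (n)*(n^2 - 4) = n*(n + 2)*(n - 2)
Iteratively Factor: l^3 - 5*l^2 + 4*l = (l - 1)*(l^2 - 4*l) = l*(l - 1)*(l - 4)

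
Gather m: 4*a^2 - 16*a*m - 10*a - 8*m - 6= 4*a^2 - 10*a + m*(-16*a - 8) - 6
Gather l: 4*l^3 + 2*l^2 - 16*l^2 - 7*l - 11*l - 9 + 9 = 4*l^3 - 14*l^2 - 18*l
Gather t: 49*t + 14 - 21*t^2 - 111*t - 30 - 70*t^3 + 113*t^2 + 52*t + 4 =-70*t^3 + 92*t^2 - 10*t - 12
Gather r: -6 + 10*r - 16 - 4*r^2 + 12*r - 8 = -4*r^2 + 22*r - 30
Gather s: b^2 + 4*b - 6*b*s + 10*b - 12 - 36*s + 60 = b^2 + 14*b + s*(-6*b - 36) + 48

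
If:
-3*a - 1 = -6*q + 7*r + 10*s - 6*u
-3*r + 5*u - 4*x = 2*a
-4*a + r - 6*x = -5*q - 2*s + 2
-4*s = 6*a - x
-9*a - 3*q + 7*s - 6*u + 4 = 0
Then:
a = 434/9423 - 5591*x/18846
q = 11153*x/18846 + 3373/9423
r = 2917*x/6282 + 1673/3141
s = 2183*x/3141 - 217/3141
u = 18091*x/18846 + 3185/9423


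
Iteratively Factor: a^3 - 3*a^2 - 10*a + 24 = (a + 3)*(a^2 - 6*a + 8) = (a - 4)*(a + 3)*(a - 2)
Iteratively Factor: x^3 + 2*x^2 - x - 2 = (x - 1)*(x^2 + 3*x + 2) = (x - 1)*(x + 1)*(x + 2)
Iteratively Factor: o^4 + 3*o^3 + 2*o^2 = (o)*(o^3 + 3*o^2 + 2*o) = o*(o + 1)*(o^2 + 2*o) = o^2*(o + 1)*(o + 2)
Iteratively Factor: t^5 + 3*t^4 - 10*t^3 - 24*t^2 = (t + 4)*(t^4 - t^3 - 6*t^2) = t*(t + 4)*(t^3 - t^2 - 6*t) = t*(t - 3)*(t + 4)*(t^2 + 2*t) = t^2*(t - 3)*(t + 4)*(t + 2)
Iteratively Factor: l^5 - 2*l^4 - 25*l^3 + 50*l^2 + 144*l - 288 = (l + 4)*(l^4 - 6*l^3 - l^2 + 54*l - 72) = (l - 2)*(l + 4)*(l^3 - 4*l^2 - 9*l + 36) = (l - 4)*(l - 2)*(l + 4)*(l^2 - 9) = (l - 4)*(l - 2)*(l + 3)*(l + 4)*(l - 3)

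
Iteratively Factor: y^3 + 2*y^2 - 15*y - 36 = (y + 3)*(y^2 - y - 12) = (y - 4)*(y + 3)*(y + 3)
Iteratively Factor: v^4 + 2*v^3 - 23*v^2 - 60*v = (v + 4)*(v^3 - 2*v^2 - 15*v) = (v + 3)*(v + 4)*(v^2 - 5*v) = v*(v + 3)*(v + 4)*(v - 5)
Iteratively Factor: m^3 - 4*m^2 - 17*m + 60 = (m + 4)*(m^2 - 8*m + 15) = (m - 3)*(m + 4)*(m - 5)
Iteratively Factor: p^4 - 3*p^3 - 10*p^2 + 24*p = (p - 2)*(p^3 - p^2 - 12*p) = (p - 4)*(p - 2)*(p^2 + 3*p) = (p - 4)*(p - 2)*(p + 3)*(p)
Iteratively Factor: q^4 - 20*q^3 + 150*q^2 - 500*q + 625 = (q - 5)*(q^3 - 15*q^2 + 75*q - 125) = (q - 5)^2*(q^2 - 10*q + 25) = (q - 5)^3*(q - 5)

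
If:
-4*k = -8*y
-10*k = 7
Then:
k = -7/10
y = -7/20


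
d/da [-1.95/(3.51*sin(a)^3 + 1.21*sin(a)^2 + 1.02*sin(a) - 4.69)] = (20.5335*sin(a)^2 + 4.719*sin(a) + 1.989)*cos(a)/(3.51*sin(a)^3 + 1.21*sin(a)^2 + 1.02*sin(a) - 4.69)^2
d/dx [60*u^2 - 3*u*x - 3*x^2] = -3*u - 6*x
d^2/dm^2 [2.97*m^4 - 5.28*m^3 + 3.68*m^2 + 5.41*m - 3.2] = 35.64*m^2 - 31.68*m + 7.36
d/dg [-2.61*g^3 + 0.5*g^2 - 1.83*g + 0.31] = -7.83*g^2 + 1.0*g - 1.83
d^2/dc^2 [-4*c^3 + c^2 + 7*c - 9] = 2 - 24*c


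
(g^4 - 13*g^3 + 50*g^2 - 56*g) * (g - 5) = g^5 - 18*g^4 + 115*g^3 - 306*g^2 + 280*g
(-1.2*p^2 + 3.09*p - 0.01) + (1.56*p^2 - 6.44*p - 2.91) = 0.36*p^2 - 3.35*p - 2.92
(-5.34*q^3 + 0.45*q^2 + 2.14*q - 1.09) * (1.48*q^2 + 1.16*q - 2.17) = -7.9032*q^5 - 5.5284*q^4 + 15.277*q^3 - 0.1073*q^2 - 5.9082*q + 2.3653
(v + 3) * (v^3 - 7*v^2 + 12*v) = v^4 - 4*v^3 - 9*v^2 + 36*v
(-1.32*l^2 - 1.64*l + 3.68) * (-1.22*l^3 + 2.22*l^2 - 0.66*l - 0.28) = 1.6104*l^5 - 0.929600000000001*l^4 - 7.2592*l^3 + 9.6216*l^2 - 1.9696*l - 1.0304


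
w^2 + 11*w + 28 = (w + 4)*(w + 7)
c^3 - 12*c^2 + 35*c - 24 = (c - 8)*(c - 3)*(c - 1)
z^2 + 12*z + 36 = (z + 6)^2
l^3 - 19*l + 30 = (l - 3)*(l - 2)*(l + 5)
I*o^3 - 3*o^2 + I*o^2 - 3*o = o*(o + 3*I)*(I*o + I)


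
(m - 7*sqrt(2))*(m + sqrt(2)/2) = m^2 - 13*sqrt(2)*m/2 - 7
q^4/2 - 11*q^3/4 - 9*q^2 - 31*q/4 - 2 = (q/2 + 1/2)*(q - 8)*(q + 1/2)*(q + 1)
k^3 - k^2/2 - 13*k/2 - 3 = (k - 3)*(k + 1/2)*(k + 2)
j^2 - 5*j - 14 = (j - 7)*(j + 2)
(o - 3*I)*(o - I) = o^2 - 4*I*o - 3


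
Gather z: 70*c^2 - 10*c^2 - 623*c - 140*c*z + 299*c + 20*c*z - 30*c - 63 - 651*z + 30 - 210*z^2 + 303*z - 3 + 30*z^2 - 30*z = 60*c^2 - 354*c - 180*z^2 + z*(-120*c - 378) - 36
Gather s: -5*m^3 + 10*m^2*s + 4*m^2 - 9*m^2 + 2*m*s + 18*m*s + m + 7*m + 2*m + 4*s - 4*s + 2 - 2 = -5*m^3 - 5*m^2 + 10*m + s*(10*m^2 + 20*m)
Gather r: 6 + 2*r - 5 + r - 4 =3*r - 3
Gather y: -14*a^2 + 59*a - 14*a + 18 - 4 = -14*a^2 + 45*a + 14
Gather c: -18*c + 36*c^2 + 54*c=36*c^2 + 36*c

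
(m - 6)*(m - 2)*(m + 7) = m^3 - m^2 - 44*m + 84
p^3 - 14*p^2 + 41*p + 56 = (p - 8)*(p - 7)*(p + 1)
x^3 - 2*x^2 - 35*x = x*(x - 7)*(x + 5)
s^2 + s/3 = s*(s + 1/3)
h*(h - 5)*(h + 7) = h^3 + 2*h^2 - 35*h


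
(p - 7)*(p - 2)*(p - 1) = p^3 - 10*p^2 + 23*p - 14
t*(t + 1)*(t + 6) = t^3 + 7*t^2 + 6*t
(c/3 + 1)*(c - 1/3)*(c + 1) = c^3/3 + 11*c^2/9 + 5*c/9 - 1/3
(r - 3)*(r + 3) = r^2 - 9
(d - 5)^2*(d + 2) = d^3 - 8*d^2 + 5*d + 50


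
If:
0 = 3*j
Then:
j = 0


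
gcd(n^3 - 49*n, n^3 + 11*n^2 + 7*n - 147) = n + 7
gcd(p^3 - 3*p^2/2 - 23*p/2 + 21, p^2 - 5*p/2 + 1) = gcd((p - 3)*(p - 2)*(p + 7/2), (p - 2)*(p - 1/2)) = p - 2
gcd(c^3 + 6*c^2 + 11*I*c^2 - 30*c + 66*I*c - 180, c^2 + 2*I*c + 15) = c + 5*I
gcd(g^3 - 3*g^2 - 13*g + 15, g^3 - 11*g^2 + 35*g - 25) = g^2 - 6*g + 5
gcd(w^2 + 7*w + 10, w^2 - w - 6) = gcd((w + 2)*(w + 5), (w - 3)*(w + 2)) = w + 2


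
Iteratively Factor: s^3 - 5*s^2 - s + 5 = (s + 1)*(s^2 - 6*s + 5) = (s - 1)*(s + 1)*(s - 5)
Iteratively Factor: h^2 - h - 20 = (h + 4)*(h - 5)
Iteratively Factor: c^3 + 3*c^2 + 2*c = (c)*(c^2 + 3*c + 2) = c*(c + 2)*(c + 1)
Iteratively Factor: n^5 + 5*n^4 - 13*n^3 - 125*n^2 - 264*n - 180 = (n + 2)*(n^4 + 3*n^3 - 19*n^2 - 87*n - 90) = (n - 5)*(n + 2)*(n^3 + 8*n^2 + 21*n + 18) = (n - 5)*(n + 2)*(n + 3)*(n^2 + 5*n + 6) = (n - 5)*(n + 2)*(n + 3)^2*(n + 2)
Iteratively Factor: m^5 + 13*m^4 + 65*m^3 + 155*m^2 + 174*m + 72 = (m + 1)*(m^4 + 12*m^3 + 53*m^2 + 102*m + 72) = (m + 1)*(m + 3)*(m^3 + 9*m^2 + 26*m + 24) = (m + 1)*(m + 3)^2*(m^2 + 6*m + 8) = (m + 1)*(m + 3)^2*(m + 4)*(m + 2)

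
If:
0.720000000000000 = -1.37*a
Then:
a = -0.53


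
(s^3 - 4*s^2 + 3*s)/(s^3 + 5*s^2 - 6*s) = (s - 3)/(s + 6)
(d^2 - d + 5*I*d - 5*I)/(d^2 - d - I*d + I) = (d + 5*I)/(d - I)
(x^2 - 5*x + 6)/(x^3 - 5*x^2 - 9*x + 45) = (x - 2)/(x^2 - 2*x - 15)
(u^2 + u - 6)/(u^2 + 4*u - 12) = (u + 3)/(u + 6)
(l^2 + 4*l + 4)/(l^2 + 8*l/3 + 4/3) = 3*(l + 2)/(3*l + 2)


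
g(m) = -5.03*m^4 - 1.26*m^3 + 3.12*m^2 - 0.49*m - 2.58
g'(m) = -20.12*m^3 - 3.78*m^2 + 6.24*m - 0.49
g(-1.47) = -14.60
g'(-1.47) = 46.08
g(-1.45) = -13.70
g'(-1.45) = 43.85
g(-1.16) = -4.95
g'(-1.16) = 18.59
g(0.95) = -5.41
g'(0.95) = -15.22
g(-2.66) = -207.31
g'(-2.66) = 334.85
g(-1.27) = -7.43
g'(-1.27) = 26.70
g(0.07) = -2.60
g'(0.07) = -0.08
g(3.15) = -507.78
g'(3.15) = -647.21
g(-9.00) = -31828.74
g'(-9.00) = 14304.65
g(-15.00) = -249684.48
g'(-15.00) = 66960.41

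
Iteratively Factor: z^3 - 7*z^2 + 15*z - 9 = (z - 1)*(z^2 - 6*z + 9) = (z - 3)*(z - 1)*(z - 3)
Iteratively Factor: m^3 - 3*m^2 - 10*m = (m - 5)*(m^2 + 2*m) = (m - 5)*(m + 2)*(m)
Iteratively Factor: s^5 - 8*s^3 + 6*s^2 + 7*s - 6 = (s - 1)*(s^4 + s^3 - 7*s^2 - s + 6) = (s - 2)*(s - 1)*(s^3 + 3*s^2 - s - 3) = (s - 2)*(s - 1)^2*(s^2 + 4*s + 3) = (s - 2)*(s - 1)^2*(s + 1)*(s + 3)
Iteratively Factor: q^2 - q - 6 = (q - 3)*(q + 2)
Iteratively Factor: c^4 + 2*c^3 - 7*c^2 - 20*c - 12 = (c + 2)*(c^3 - 7*c - 6) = (c + 1)*(c + 2)*(c^2 - c - 6) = (c + 1)*(c + 2)^2*(c - 3)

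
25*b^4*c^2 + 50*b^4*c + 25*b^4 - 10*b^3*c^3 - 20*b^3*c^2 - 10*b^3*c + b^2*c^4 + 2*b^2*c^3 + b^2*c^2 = (-5*b + c)^2*(b*c + b)^2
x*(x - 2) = x^2 - 2*x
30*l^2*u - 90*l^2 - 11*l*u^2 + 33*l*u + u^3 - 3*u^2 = (-6*l + u)*(-5*l + u)*(u - 3)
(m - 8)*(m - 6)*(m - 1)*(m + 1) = m^4 - 14*m^3 + 47*m^2 + 14*m - 48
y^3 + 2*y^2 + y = y*(y + 1)^2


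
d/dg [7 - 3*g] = -3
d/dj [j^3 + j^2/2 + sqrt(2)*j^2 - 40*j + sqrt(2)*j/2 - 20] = 3*j^2 + j + 2*sqrt(2)*j - 40 + sqrt(2)/2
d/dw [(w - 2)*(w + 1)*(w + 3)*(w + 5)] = 4*w^3 + 21*w^2 + 10*w - 31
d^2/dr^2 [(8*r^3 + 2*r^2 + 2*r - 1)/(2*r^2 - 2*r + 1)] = 8*(8*r^3 - 18*r^2 + 6*r + 1)/(8*r^6 - 24*r^5 + 36*r^4 - 32*r^3 + 18*r^2 - 6*r + 1)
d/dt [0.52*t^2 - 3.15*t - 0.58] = 1.04*t - 3.15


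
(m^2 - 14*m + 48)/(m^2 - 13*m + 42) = (m - 8)/(m - 7)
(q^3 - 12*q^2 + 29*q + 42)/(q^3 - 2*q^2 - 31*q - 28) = (q - 6)/(q + 4)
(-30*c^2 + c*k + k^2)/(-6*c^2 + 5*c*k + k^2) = (5*c - k)/(c - k)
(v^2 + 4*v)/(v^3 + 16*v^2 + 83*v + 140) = v/(v^2 + 12*v + 35)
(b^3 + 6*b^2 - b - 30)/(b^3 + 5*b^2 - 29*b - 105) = (b^2 + 3*b - 10)/(b^2 + 2*b - 35)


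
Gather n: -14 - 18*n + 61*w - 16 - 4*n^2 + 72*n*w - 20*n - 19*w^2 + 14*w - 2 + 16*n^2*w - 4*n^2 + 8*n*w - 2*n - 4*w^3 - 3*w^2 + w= n^2*(16*w - 8) + n*(80*w - 40) - 4*w^3 - 22*w^2 + 76*w - 32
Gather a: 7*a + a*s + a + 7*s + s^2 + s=a*(s + 8) + s^2 + 8*s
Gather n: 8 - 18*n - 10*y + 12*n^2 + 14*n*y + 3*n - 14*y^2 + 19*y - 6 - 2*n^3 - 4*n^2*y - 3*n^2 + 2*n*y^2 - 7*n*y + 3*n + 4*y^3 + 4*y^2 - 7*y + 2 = -2*n^3 + n^2*(9 - 4*y) + n*(2*y^2 + 7*y - 12) + 4*y^3 - 10*y^2 + 2*y + 4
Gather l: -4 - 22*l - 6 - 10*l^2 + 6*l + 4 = -10*l^2 - 16*l - 6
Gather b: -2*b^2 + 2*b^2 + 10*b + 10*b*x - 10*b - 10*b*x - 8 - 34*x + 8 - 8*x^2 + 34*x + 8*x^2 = 0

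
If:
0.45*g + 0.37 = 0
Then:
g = -0.82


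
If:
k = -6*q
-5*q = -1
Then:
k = -6/5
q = 1/5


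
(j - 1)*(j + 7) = j^2 + 6*j - 7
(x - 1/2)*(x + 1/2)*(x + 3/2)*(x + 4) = x^4 + 11*x^3/2 + 23*x^2/4 - 11*x/8 - 3/2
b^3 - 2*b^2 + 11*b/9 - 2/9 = (b - 1)*(b - 2/3)*(b - 1/3)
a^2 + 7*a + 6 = (a + 1)*(a + 6)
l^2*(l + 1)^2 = l^4 + 2*l^3 + l^2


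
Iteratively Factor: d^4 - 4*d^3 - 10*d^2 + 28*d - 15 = (d - 1)*(d^3 - 3*d^2 - 13*d + 15) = (d - 5)*(d - 1)*(d^2 + 2*d - 3) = (d - 5)*(d - 1)*(d + 3)*(d - 1)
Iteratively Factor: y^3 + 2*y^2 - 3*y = (y - 1)*(y^2 + 3*y) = y*(y - 1)*(y + 3)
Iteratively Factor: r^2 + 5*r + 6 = (r + 2)*(r + 3)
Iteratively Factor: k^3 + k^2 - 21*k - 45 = (k + 3)*(k^2 - 2*k - 15) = (k + 3)^2*(k - 5)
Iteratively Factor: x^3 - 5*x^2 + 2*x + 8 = (x + 1)*(x^2 - 6*x + 8) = (x - 2)*(x + 1)*(x - 4)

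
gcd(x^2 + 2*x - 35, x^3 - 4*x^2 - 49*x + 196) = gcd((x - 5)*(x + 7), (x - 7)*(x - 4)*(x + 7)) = x + 7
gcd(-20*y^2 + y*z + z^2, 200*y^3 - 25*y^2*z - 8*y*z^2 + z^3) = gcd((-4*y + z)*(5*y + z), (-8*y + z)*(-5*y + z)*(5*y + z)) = 5*y + z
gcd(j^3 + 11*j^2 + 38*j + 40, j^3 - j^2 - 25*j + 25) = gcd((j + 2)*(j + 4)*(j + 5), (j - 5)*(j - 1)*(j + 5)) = j + 5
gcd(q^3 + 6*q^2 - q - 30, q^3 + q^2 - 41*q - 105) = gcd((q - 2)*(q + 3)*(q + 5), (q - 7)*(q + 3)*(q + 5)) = q^2 + 8*q + 15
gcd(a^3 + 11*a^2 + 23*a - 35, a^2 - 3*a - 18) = 1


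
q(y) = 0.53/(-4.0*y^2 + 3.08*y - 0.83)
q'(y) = 0.53*(8.0*y - 3.08)/(-4.0*y^2 + 3.08*y - 0.83)^2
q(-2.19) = -0.02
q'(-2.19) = -0.02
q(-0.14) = -0.40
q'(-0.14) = -1.24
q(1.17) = -0.20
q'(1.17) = 0.46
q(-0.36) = -0.22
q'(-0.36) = -0.52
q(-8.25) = -0.00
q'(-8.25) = -0.00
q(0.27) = -1.83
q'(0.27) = -5.80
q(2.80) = -0.02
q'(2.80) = 0.02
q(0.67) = -0.94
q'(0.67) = 3.83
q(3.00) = -0.02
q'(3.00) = 0.01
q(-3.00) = -0.01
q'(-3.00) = -0.01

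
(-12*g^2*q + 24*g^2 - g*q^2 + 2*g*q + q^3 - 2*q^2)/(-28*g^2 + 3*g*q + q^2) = (3*g*q - 6*g + q^2 - 2*q)/(7*g + q)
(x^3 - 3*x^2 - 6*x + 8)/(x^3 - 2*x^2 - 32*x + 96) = (x^2 + x - 2)/(x^2 + 2*x - 24)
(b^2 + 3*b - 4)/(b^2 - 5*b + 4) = (b + 4)/(b - 4)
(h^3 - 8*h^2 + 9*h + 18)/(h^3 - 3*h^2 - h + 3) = (h - 6)/(h - 1)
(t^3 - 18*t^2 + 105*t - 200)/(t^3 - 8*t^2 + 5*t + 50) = (t - 8)/(t + 2)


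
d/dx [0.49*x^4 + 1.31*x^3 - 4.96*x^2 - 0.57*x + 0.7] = 1.96*x^3 + 3.93*x^2 - 9.92*x - 0.57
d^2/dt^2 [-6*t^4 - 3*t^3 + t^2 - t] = -72*t^2 - 18*t + 2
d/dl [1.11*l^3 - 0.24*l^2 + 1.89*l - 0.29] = 3.33*l^2 - 0.48*l + 1.89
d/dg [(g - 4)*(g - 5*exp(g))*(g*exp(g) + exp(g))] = (g^3 - 10*g^2*exp(g) + 20*g*exp(g) - 10*g + 55*exp(g) - 4)*exp(g)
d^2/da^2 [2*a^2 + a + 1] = 4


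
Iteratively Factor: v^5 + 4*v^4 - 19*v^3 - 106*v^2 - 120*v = (v + 2)*(v^4 + 2*v^3 - 23*v^2 - 60*v) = (v - 5)*(v + 2)*(v^3 + 7*v^2 + 12*v) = v*(v - 5)*(v + 2)*(v^2 + 7*v + 12) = v*(v - 5)*(v + 2)*(v + 4)*(v + 3)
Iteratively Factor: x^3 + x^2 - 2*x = (x - 1)*(x^2 + 2*x) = (x - 1)*(x + 2)*(x)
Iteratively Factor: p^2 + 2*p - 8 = (p + 4)*(p - 2)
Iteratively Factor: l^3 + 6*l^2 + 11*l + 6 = (l + 2)*(l^2 + 4*l + 3) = (l + 2)*(l + 3)*(l + 1)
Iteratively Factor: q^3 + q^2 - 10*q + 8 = (q - 2)*(q^2 + 3*q - 4) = (q - 2)*(q + 4)*(q - 1)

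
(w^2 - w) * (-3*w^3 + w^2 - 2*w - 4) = -3*w^5 + 4*w^4 - 3*w^3 - 2*w^2 + 4*w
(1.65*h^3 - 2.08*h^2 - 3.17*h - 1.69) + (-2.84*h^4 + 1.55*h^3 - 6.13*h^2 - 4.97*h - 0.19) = -2.84*h^4 + 3.2*h^3 - 8.21*h^2 - 8.14*h - 1.88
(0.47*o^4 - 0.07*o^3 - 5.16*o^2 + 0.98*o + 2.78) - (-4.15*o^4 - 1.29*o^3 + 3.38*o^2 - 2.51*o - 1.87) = 4.62*o^4 + 1.22*o^3 - 8.54*o^2 + 3.49*o + 4.65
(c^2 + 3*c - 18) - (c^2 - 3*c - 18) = 6*c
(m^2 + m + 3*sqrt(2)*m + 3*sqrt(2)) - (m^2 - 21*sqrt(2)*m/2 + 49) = m + 27*sqrt(2)*m/2 - 49 + 3*sqrt(2)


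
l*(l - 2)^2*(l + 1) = l^4 - 3*l^3 + 4*l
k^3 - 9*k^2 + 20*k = k*(k - 5)*(k - 4)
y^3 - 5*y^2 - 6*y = y*(y - 6)*(y + 1)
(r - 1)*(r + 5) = r^2 + 4*r - 5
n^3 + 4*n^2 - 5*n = n*(n - 1)*(n + 5)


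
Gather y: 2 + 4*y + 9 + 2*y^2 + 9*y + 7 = 2*y^2 + 13*y + 18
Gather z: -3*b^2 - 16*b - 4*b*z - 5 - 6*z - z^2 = -3*b^2 - 16*b - z^2 + z*(-4*b - 6) - 5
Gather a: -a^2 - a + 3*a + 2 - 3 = -a^2 + 2*a - 1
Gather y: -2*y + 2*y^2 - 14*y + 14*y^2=16*y^2 - 16*y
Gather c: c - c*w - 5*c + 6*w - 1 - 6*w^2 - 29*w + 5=c*(-w - 4) - 6*w^2 - 23*w + 4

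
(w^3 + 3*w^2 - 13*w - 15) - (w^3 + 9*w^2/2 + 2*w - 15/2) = -3*w^2/2 - 15*w - 15/2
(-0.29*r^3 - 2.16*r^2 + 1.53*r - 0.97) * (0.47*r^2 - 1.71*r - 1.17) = -0.1363*r^5 - 0.5193*r^4 + 4.752*r^3 - 0.545*r^2 - 0.1314*r + 1.1349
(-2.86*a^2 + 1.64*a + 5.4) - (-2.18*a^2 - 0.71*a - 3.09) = -0.68*a^2 + 2.35*a + 8.49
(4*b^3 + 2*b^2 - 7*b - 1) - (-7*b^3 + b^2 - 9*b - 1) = 11*b^3 + b^2 + 2*b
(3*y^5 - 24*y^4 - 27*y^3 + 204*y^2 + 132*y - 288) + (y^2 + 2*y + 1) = 3*y^5 - 24*y^4 - 27*y^3 + 205*y^2 + 134*y - 287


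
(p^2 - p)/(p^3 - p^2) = 1/p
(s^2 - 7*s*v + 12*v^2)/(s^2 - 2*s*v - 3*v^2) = (s - 4*v)/(s + v)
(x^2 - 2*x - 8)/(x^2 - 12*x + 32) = (x + 2)/(x - 8)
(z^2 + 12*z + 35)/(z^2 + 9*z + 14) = (z + 5)/(z + 2)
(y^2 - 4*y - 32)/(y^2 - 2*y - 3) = (-y^2 + 4*y + 32)/(-y^2 + 2*y + 3)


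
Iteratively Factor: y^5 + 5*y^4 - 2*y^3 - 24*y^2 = (y + 4)*(y^4 + y^3 - 6*y^2) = y*(y + 4)*(y^3 + y^2 - 6*y) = y*(y + 3)*(y + 4)*(y^2 - 2*y) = y*(y - 2)*(y + 3)*(y + 4)*(y)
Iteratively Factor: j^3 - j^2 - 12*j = (j - 4)*(j^2 + 3*j) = (j - 4)*(j + 3)*(j)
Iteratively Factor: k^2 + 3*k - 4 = (k + 4)*(k - 1)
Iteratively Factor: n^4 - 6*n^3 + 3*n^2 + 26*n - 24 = (n + 2)*(n^3 - 8*n^2 + 19*n - 12) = (n - 3)*(n + 2)*(n^2 - 5*n + 4) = (n - 3)*(n - 1)*(n + 2)*(n - 4)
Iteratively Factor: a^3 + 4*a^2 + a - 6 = (a + 3)*(a^2 + a - 2) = (a + 2)*(a + 3)*(a - 1)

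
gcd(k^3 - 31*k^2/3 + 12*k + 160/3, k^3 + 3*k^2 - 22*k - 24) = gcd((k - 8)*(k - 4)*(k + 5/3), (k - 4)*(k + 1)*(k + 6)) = k - 4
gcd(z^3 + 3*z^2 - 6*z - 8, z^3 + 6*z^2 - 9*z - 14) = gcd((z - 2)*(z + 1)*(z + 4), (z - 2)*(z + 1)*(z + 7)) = z^2 - z - 2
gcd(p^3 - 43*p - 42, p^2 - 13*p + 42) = p - 7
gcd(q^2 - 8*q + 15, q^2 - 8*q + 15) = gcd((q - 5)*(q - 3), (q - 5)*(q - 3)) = q^2 - 8*q + 15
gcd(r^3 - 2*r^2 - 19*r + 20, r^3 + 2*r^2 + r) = 1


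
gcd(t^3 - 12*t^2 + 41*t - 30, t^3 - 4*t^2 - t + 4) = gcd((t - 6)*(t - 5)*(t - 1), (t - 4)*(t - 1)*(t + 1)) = t - 1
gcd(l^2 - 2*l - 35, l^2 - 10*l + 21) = l - 7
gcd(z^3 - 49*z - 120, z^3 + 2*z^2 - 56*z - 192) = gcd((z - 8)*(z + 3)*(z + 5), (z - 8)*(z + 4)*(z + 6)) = z - 8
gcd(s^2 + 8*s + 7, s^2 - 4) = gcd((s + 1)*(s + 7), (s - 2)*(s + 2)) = 1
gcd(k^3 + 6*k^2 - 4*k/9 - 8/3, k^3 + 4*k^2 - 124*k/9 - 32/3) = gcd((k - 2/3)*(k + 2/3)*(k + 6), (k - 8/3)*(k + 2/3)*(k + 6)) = k^2 + 20*k/3 + 4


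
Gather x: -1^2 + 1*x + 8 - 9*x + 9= 16 - 8*x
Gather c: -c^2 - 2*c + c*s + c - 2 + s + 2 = -c^2 + c*(s - 1) + s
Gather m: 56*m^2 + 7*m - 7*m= 56*m^2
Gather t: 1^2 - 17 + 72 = 56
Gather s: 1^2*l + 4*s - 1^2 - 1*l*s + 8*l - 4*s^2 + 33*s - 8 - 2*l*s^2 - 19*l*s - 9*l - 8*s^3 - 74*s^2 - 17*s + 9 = -8*s^3 + s^2*(-2*l - 78) + s*(20 - 20*l)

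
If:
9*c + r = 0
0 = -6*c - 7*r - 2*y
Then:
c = 2*y/57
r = -6*y/19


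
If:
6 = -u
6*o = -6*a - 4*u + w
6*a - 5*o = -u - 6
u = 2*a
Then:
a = -3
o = -18/5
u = -6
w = -318/5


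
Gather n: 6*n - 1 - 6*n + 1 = 0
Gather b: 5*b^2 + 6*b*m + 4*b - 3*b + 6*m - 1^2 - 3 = 5*b^2 + b*(6*m + 1) + 6*m - 4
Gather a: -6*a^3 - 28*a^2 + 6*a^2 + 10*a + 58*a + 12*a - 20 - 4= -6*a^3 - 22*a^2 + 80*a - 24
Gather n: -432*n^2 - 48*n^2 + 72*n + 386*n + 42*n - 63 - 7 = -480*n^2 + 500*n - 70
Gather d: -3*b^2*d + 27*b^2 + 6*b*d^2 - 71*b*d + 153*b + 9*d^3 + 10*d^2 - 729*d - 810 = 27*b^2 + 153*b + 9*d^3 + d^2*(6*b + 10) + d*(-3*b^2 - 71*b - 729) - 810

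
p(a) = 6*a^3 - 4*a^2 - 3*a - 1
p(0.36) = -2.32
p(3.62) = 220.35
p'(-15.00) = 4167.00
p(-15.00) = -21106.00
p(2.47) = 57.60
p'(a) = 18*a^2 - 8*a - 3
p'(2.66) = 103.08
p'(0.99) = 6.72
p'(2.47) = 87.06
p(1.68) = 11.12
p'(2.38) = 79.92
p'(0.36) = -3.55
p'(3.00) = 135.00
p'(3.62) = 203.92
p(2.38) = 50.09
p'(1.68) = 34.36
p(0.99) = -2.07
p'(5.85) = 566.20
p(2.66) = 75.64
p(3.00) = 116.00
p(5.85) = 1045.77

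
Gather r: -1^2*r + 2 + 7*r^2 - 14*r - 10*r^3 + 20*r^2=-10*r^3 + 27*r^2 - 15*r + 2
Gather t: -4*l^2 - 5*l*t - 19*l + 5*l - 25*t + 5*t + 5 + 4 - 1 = -4*l^2 - 14*l + t*(-5*l - 20) + 8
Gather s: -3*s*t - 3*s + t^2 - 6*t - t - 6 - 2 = s*(-3*t - 3) + t^2 - 7*t - 8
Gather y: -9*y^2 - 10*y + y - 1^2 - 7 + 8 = -9*y^2 - 9*y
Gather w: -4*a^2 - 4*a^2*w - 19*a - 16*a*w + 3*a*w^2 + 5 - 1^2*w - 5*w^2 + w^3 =-4*a^2 - 19*a + w^3 + w^2*(3*a - 5) + w*(-4*a^2 - 16*a - 1) + 5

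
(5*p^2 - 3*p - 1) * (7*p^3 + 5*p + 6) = 35*p^5 - 21*p^4 + 18*p^3 + 15*p^2 - 23*p - 6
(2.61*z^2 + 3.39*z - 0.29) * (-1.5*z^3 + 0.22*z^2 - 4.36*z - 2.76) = -3.915*z^5 - 4.5108*z^4 - 10.1988*z^3 - 22.0478*z^2 - 8.092*z + 0.8004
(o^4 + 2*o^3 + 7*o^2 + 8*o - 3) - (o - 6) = o^4 + 2*o^3 + 7*o^2 + 7*o + 3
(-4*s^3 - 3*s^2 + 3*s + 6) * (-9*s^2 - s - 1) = 36*s^5 + 31*s^4 - 20*s^3 - 54*s^2 - 9*s - 6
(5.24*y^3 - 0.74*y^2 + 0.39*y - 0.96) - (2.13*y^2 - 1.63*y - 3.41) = 5.24*y^3 - 2.87*y^2 + 2.02*y + 2.45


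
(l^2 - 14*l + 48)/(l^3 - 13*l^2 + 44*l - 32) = (l - 6)/(l^2 - 5*l + 4)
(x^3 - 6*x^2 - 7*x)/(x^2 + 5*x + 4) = x*(x - 7)/(x + 4)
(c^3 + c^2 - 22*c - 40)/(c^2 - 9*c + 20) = (c^2 + 6*c + 8)/(c - 4)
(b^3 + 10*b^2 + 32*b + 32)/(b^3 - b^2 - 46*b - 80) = (b^2 + 8*b + 16)/(b^2 - 3*b - 40)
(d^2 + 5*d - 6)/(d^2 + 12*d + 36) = (d - 1)/(d + 6)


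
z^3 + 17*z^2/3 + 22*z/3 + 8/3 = (z + 2/3)*(z + 1)*(z + 4)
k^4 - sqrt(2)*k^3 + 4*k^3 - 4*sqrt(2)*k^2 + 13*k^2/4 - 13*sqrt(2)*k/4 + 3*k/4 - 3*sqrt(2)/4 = (k + 1/2)^2*(k + 3)*(k - sqrt(2))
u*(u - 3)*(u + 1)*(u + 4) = u^4 + 2*u^3 - 11*u^2 - 12*u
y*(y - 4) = y^2 - 4*y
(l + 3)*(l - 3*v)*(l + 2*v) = l^3 - l^2*v + 3*l^2 - 6*l*v^2 - 3*l*v - 18*v^2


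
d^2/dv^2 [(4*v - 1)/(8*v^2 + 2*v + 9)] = 8*(-24*v*(8*v^2 + 2*v + 9) + (4*v - 1)*(8*v + 1)^2)/(8*v^2 + 2*v + 9)^3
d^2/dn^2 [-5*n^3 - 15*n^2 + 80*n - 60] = -30*n - 30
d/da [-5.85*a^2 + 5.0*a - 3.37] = 5.0 - 11.7*a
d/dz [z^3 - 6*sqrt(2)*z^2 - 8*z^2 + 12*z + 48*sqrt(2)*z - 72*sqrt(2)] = 3*z^2 - 12*sqrt(2)*z - 16*z + 12 + 48*sqrt(2)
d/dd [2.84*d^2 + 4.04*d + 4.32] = 5.68*d + 4.04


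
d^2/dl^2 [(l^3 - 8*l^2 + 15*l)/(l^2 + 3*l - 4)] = 8*(13*l^3 - 33*l^2 + 57*l + 13)/(l^6 + 9*l^5 + 15*l^4 - 45*l^3 - 60*l^2 + 144*l - 64)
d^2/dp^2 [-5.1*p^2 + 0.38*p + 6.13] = -10.2000000000000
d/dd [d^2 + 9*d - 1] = 2*d + 9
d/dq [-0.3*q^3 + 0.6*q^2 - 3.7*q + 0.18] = -0.9*q^2 + 1.2*q - 3.7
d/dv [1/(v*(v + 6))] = 2*(-v - 3)/(v^2*(v^2 + 12*v + 36))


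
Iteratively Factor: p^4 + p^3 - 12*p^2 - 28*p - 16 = (p + 1)*(p^3 - 12*p - 16) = (p + 1)*(p + 2)*(p^2 - 2*p - 8) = (p - 4)*(p + 1)*(p + 2)*(p + 2)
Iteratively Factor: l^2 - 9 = (l - 3)*(l + 3)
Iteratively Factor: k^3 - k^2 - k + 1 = (k + 1)*(k^2 - 2*k + 1) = (k - 1)*(k + 1)*(k - 1)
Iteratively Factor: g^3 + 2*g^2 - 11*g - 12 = (g + 4)*(g^2 - 2*g - 3) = (g + 1)*(g + 4)*(g - 3)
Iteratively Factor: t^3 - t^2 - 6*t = (t)*(t^2 - t - 6) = t*(t - 3)*(t + 2)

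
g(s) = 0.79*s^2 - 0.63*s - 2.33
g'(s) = 1.58*s - 0.63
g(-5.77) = 27.61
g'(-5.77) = -9.75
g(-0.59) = -1.68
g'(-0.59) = -1.56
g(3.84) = 6.90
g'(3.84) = 5.44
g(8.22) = 45.87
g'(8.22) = 12.36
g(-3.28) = 8.24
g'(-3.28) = -5.81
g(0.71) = -2.38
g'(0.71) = 0.49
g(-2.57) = 4.51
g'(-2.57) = -4.69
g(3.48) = 5.04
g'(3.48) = 4.87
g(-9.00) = 67.33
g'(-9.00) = -14.85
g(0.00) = -2.33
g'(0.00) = -0.63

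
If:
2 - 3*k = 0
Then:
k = 2/3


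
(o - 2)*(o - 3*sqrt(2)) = o^2 - 3*sqrt(2)*o - 2*o + 6*sqrt(2)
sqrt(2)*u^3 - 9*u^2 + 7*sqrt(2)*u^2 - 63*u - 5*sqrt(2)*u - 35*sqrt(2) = (u + 7)*(u - 5*sqrt(2))*(sqrt(2)*u + 1)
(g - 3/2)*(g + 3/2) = g^2 - 9/4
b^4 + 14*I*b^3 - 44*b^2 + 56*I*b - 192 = (b - 2*I)*(b + 2*I)*(b + 6*I)*(b + 8*I)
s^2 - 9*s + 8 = (s - 8)*(s - 1)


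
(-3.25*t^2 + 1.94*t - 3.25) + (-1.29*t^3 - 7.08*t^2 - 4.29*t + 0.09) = -1.29*t^3 - 10.33*t^2 - 2.35*t - 3.16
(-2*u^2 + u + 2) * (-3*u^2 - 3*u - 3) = 6*u^4 + 3*u^3 - 3*u^2 - 9*u - 6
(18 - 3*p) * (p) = -3*p^2 + 18*p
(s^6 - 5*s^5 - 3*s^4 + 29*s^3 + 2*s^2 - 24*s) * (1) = s^6 - 5*s^5 - 3*s^4 + 29*s^3 + 2*s^2 - 24*s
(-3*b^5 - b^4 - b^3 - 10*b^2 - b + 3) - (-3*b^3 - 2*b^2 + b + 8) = -3*b^5 - b^4 + 2*b^3 - 8*b^2 - 2*b - 5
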